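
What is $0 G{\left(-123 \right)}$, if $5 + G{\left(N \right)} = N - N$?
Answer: $0$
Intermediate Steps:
$G{\left(N \right)} = -5$ ($G{\left(N \right)} = -5 + \left(N - N\right) = -5 + 0 = -5$)
$0 G{\left(-123 \right)} = 0 \left(-5\right) = 0$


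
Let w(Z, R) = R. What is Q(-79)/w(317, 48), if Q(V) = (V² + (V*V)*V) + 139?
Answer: -486659/48 ≈ -10139.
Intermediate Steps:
Q(V) = 139 + V² + V³ (Q(V) = (V² + V²*V) + 139 = (V² + V³) + 139 = 139 + V² + V³)
Q(-79)/w(317, 48) = (139 + (-79)² + (-79)³)/48 = (139 + 6241 - 493039)*(1/48) = -486659*1/48 = -486659/48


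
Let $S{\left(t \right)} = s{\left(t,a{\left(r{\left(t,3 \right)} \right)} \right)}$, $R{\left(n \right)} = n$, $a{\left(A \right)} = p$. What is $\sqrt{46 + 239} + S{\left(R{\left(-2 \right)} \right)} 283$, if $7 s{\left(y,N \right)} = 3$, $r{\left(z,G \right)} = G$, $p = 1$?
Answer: $\frac{849}{7} + \sqrt{285} \approx 138.17$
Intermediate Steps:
$a{\left(A \right)} = 1$
$s{\left(y,N \right)} = \frac{3}{7}$ ($s{\left(y,N \right)} = \frac{1}{7} \cdot 3 = \frac{3}{7}$)
$S{\left(t \right)} = \frac{3}{7}$
$\sqrt{46 + 239} + S{\left(R{\left(-2 \right)} \right)} 283 = \sqrt{46 + 239} + \frac{3}{7} \cdot 283 = \sqrt{285} + \frac{849}{7} = \frac{849}{7} + \sqrt{285}$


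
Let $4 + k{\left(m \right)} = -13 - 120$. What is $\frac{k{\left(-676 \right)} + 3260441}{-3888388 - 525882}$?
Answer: $- \frac{1630152}{2207135} \approx -0.73858$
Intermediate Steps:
$k{\left(m \right)} = -137$ ($k{\left(m \right)} = -4 - 133 = -137$)
$\frac{k{\left(-676 \right)} + 3260441}{-3888388 - 525882} = \frac{-137 + 3260441}{-3888388 - 525882} = \frac{3260304}{-4414270} = 3260304 \left(- \frac{1}{4414270}\right) = - \frac{1630152}{2207135}$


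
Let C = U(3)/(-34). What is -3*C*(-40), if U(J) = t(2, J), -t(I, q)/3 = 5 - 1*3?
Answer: 360/17 ≈ 21.176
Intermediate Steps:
t(I, q) = -6 (t(I, q) = -3*(5 - 1*3) = -3*(5 - 3) = -3*2 = -6)
U(J) = -6
C = 3/17 (C = -6/(-34) = -6*(-1/34) = 3/17 ≈ 0.17647)
-3*C*(-40) = -3*3/17*(-40) = -9/17*(-40) = 360/17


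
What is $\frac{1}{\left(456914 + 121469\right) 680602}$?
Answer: $\frac{1}{393648626566} \approx 2.5403 \cdot 10^{-12}$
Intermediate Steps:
$\frac{1}{\left(456914 + 121469\right) 680602} = \frac{1}{578383} \cdot \frac{1}{680602} = \frac{1}{393648626566}$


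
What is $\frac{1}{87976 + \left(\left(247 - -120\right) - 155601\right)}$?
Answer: $- \frac{1}{67258} \approx -1.4868 \cdot 10^{-5}$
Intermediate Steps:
$\frac{1}{87976 + \left(\left(247 - -120\right) - 155601\right)} = \frac{1}{87976 + \left(\left(247 + 120\right) - 155601\right)} = \frac{1}{87976 + \left(367 - 155601\right)} = \frac{1}{87976 - 155234} = \frac{1}{-67258} = - \frac{1}{67258}$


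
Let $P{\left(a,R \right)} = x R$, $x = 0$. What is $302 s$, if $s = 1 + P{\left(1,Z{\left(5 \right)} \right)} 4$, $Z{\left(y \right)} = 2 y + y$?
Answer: $302$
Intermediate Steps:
$Z{\left(y \right)} = 3 y$
$P{\left(a,R \right)} = 0$ ($P{\left(a,R \right)} = 0 R = 0$)
$s = 1$ ($s = 1 + 0 \cdot 4 = 1 + 0 = 1$)
$302 s = 302 \cdot 1 = 302$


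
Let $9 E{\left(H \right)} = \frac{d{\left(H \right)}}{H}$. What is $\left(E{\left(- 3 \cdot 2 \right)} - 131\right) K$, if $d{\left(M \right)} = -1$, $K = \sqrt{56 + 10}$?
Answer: $- \frac{7073 \sqrt{66}}{54} \approx -1064.1$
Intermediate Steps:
$K = \sqrt{66} \approx 8.124$
$E{\left(H \right)} = - \frac{1}{9 H}$ ($E{\left(H \right)} = \frac{\left(-1\right) \frac{1}{H}}{9} = - \frac{1}{9 H}$)
$\left(E{\left(- 3 \cdot 2 \right)} - 131\right) K = \left(- \frac{1}{9 \left(- 3 \cdot 2\right)} - 131\right) \sqrt{66} = \left(- \frac{1}{9 \left(\left(-1\right) 6\right)} - 131\right) \sqrt{66} = \left(- \frac{1}{9 \left(-6\right)} - 131\right) \sqrt{66} = \left(\left(- \frac{1}{9}\right) \left(- \frac{1}{6}\right) - 131\right) \sqrt{66} = \left(\frac{1}{54} - 131\right) \sqrt{66} = - \frac{7073 \sqrt{66}}{54}$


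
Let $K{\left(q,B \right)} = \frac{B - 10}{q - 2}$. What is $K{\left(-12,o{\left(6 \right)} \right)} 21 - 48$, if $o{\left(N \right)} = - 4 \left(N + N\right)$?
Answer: $39$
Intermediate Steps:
$o{\left(N \right)} = - 8 N$ ($o{\left(N \right)} = - 4 \cdot 2 N = - 8 N$)
$K{\left(q,B \right)} = \frac{-10 + B}{-2 + q}$
$K{\left(-12,o{\left(6 \right)} \right)} 21 - 48 = \frac{-10 - 48}{-2 - 12} \cdot 21 - 48 = \frac{-10 - 48}{-14} \cdot 21 - 48 = \left(- \frac{1}{14}\right) \left(-58\right) 21 - 48 = \frac{29}{7} \cdot 21 - 48 = 87 - 48 = 39$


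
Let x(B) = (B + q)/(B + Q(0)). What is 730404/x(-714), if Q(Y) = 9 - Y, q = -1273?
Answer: 514934820/1987 ≈ 2.5915e+5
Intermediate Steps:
x(B) = (-1273 + B)/(9 + B) (x(B) = (B - 1273)/(B + (9 - 1*0)) = (-1273 + B)/(B + (9 + 0)) = (-1273 + B)/(B + 9) = (-1273 + B)/(9 + B))
730404/x(-714) = 730404/(((-1273 - 714)/(9 - 714))) = 730404/((-1987/(-705))) = 730404/((-1/705*(-1987))) = 730404/(1987/705) = 730404*(705/1987) = 514934820/1987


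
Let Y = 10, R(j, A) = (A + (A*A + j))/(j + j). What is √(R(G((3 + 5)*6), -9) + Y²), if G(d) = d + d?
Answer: √1614/4 ≈ 10.044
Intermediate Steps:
G(d) = 2*d
R(j, A) = (A + j + A²)/(2*j) (R(j, A) = (A + (A² + j))/((2*j)) = (A + (j + A²))*(1/(2*j)) = (A + j + A²)*(1/(2*j)) = (A + j + A²)/(2*j))
√(R(G((3 + 5)*6), -9) + Y²) = √((-9 + 2*((3 + 5)*6) + (-9)²)/(2*((2*((3 + 5)*6)))) + 10²) = √((-9 + 2*(8*6) + 81)/(2*((2*(8*6)))) + 100) = √((-9 + 2*48 + 81)/(2*((2*48))) + 100) = √((½)*(-9 + 96 + 81)/96 + 100) = √((½)*(1/96)*168 + 100) = √(7/8 + 100) = √(807/8) = √1614/4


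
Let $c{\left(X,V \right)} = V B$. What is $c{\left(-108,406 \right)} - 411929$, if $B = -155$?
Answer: $-474859$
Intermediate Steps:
$c{\left(X,V \right)} = - 155 V$ ($c{\left(X,V \right)} = V \left(-155\right) = - 155 V$)
$c{\left(-108,406 \right)} - 411929 = \left(-155\right) 406 - 411929 = -62930 - 411929 = -474859$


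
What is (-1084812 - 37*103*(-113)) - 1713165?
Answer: -2367334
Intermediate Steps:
(-1084812 - 37*103*(-113)) - 1713165 = (-1084812 - 3811*(-113)) - 1713165 = (-1084812 + 430643) - 1713165 = -654169 - 1713165 = -2367334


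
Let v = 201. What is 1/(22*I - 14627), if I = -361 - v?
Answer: -1/26991 ≈ -3.7049e-5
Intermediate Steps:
I = -562 (I = -361 - 1*201 = -361 - 201 = -562)
1/(22*I - 14627) = 1/(22*(-562) - 14627) = 1/(-12364 - 14627) = 1/(-26991) = -1/26991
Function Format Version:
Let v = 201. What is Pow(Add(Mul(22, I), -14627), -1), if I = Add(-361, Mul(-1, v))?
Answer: Rational(-1, 26991) ≈ -3.7049e-5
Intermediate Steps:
I = -562 (I = Add(-361, Mul(-1, 201)) = Add(-361, -201) = -562)
Pow(Add(Mul(22, I), -14627), -1) = Pow(Add(Mul(22, -562), -14627), -1) = Pow(Add(-12364, -14627), -1) = Pow(-26991, -1) = Rational(-1, 26991)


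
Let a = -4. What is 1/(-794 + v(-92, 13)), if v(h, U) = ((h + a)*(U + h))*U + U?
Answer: 1/97811 ≈ 1.0224e-5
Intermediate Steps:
v(h, U) = U + U*(-4 + h)*(U + h) (v(h, U) = ((h - 4)*(U + h))*U + U = ((-4 + h)*(U + h))*U + U = U*(-4 + h)*(U + h) + U = U + U*(-4 + h)*(U + h))
1/(-794 + v(-92, 13)) = 1/(-794 + 13*(1 + (-92)² - 4*13 - 4*(-92) + 13*(-92))) = 1/(-794 + 13*(1 + 8464 - 52 + 368 - 1196)) = 1/(-794 + 13*7585) = 1/(-794 + 98605) = 1/97811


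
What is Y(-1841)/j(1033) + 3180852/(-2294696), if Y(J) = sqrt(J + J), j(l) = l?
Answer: -795213/573674 + I*sqrt(3682)/1033 ≈ -1.3862 + 0.058741*I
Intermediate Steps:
Y(J) = sqrt(2)*sqrt(J) (Y(J) = sqrt(2*J) = sqrt(2)*sqrt(J))
Y(-1841)/j(1033) + 3180852/(-2294696) = (sqrt(2)*sqrt(-1841))/1033 + 3180852/(-2294696) = (sqrt(2)*(I*sqrt(1841)))*(1/1033) + 3180852*(-1/2294696) = (I*sqrt(3682))*(1/1033) - 795213/573674 = I*sqrt(3682)/1033 - 795213/573674 = -795213/573674 + I*sqrt(3682)/1033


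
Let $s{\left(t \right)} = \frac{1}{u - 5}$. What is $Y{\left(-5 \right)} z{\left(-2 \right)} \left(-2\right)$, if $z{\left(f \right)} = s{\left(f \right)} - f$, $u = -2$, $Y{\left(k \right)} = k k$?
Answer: $- \frac{650}{7} \approx -92.857$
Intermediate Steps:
$Y{\left(k \right)} = k^{2}$
$s{\left(t \right)} = - \frac{1}{7}$ ($s{\left(t \right)} = \frac{1}{-2 - 5} = \frac{1}{-7} = - \frac{1}{7}$)
$z{\left(f \right)} = - \frac{1}{7} - f$
$Y{\left(-5 \right)} z{\left(-2 \right)} \left(-2\right) = \left(-5\right)^{2} \left(- \frac{1}{7} - -2\right) \left(-2\right) = 25 \left(- \frac{1}{7} + 2\right) \left(-2\right) = 25 \cdot \frac{13}{7} \left(-2\right) = \frac{325}{7} \left(-2\right) = - \frac{650}{7}$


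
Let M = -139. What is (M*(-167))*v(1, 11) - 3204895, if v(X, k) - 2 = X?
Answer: -3135256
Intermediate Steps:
v(X, k) = 2 + X
(M*(-167))*v(1, 11) - 3204895 = (-139*(-167))*(2 + 1) - 3204895 = 23213*3 - 3204895 = 69639 - 3204895 = -3135256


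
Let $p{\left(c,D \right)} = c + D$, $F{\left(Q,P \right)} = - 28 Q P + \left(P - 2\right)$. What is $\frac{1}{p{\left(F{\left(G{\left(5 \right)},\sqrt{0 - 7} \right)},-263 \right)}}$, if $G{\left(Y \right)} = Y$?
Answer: $\frac{i}{- 265 i + 139 \sqrt{7}} \approx -0.0012897 + 0.0017898 i$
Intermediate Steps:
$F{\left(Q,P \right)} = -2 + P - 28 P Q$ ($F{\left(Q,P \right)} = - 28 P Q + \left(-2 + P\right) = -2 + P - 28 P Q$)
$p{\left(c,D \right)} = D + c$
$\frac{1}{p{\left(F{\left(G{\left(5 \right)},\sqrt{0 - 7} \right)},-263 \right)}} = \frac{1}{-263 - \left(2 - \sqrt{0 - 7} + 28 \sqrt{0 - 7} \cdot 5\right)} = \frac{1}{-263 - \left(2 - i \sqrt{7} + 28 \sqrt{-7} \cdot 5\right)} = \frac{1}{-263 - \left(2 - i \sqrt{7} + 28 i \sqrt{7} \cdot 5\right)} = \frac{1}{-263 - \left(2 + 139 i \sqrt{7}\right)} = \frac{1}{-265 - 139 i \sqrt{7}}$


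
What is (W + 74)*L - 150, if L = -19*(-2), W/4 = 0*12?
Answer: 2662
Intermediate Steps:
W = 0 (W = 4*(0*12) = 4*0 = 0)
L = 38
(W + 74)*L - 150 = (0 + 74)*38 - 150 = 74*38 - 150 = 2812 - 150 = 2662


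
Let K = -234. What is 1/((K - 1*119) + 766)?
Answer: 1/413 ≈ 0.0024213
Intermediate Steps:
1/((K - 1*119) + 766) = 1/((-234 - 1*119) + 766) = 1/((-234 - 119) + 766) = 1/(-353 + 766) = 1/413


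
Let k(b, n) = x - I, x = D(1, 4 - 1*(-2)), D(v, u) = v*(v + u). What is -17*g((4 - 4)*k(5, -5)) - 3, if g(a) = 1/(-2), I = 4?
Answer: 11/2 ≈ 5.5000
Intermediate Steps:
D(v, u) = v*(u + v)
x = 7 (x = 1*((4 - 1*(-2)) + 1) = 1*((4 + 2) + 1) = 1*(6 + 1) = 1*7 = 7)
k(b, n) = 3 (k(b, n) = 7 - 1*4 = 7 - 4 = 3)
g(a) = -½
-17*g((4 - 4)*k(5, -5)) - 3 = -17*(-½) - 3 = 17/2 - 3 = 11/2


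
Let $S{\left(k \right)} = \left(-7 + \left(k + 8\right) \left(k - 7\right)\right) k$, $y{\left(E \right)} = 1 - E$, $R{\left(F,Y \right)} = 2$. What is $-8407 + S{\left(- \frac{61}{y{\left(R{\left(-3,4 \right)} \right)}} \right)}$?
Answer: $218452$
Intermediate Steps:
$S{\left(k \right)} = k \left(-7 + \left(-7 + k\right) \left(8 + k\right)\right)$ ($S{\left(k \right)} = \left(-7 + \left(8 + k\right) \left(-7 + k\right)\right) k = \left(-7 + \left(-7 + k\right) \left(8 + k\right)\right) k = k \left(-7 + \left(-7 + k\right) \left(8 + k\right)\right)$)
$-8407 + S{\left(- \frac{61}{y{\left(R{\left(-3,4 \right)} \right)}} \right)} = -8407 + - \frac{61}{1 - 2} \left(-63 - \frac{61}{1 - 2} + \left(- \frac{61}{1 - 2}\right)^{2}\right) = -8407 + - \frac{61}{-1} \left(-63 - \frac{61}{-1} + \left(- \frac{61}{-1}\right)^{2}\right) = -8407 + \left(-61\right) \left(-1\right) \left(-63 - -61 + \left(\left(-61\right) \left(-1\right)\right)^{2}\right) = -8407 + 61 \left(-63 + 61 + 61^{2}\right) = -8407 + 61 \left(-63 + 61 + 3721\right) = -8407 + 61 \cdot 3719 = -8407 + 226859 = 218452$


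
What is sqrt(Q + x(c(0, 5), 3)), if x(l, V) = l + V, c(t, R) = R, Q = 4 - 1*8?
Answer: 2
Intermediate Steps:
Q = -4 (Q = 4 - 8 = -4)
x(l, V) = V + l
sqrt(Q + x(c(0, 5), 3)) = sqrt(-4 + (3 + 5)) = sqrt(-4 + 8) = sqrt(4) = 2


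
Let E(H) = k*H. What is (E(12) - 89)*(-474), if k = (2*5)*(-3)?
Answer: 212826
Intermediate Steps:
k = -30 (k = 10*(-3) = -30)
E(H) = -30*H
(E(12) - 89)*(-474) = (-30*12 - 89)*(-474) = (-360 - 89)*(-474) = -449*(-474) = 212826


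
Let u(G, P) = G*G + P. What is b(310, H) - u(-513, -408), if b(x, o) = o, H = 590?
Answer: -262171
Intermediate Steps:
u(G, P) = P + G² (u(G, P) = G² + P = P + G²)
b(310, H) - u(-513, -408) = 590 - (-408 + (-513)²) = 590 - (-408 + 263169) = 590 - 1*262761 = 590 - 262761 = -262171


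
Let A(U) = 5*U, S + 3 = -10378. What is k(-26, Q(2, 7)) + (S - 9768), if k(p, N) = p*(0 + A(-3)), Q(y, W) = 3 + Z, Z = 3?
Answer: -19759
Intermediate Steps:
S = -10381 (S = -3 - 10378 = -10381)
Q(y, W) = 6 (Q(y, W) = 3 + 3 = 6)
k(p, N) = -15*p (k(p, N) = p*(0 + 5*(-3)) = p*(0 - 15) = p*(-15) = -15*p)
k(-26, Q(2, 7)) + (S - 9768) = -15*(-26) + (-10381 - 9768) = 390 - 20149 = -19759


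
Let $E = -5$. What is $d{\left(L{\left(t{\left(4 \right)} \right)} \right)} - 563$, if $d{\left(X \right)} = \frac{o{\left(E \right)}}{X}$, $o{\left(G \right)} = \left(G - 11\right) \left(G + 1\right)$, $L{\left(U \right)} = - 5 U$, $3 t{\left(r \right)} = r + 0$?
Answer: $- \frac{2863}{5} \approx -572.6$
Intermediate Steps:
$t{\left(r \right)} = \frac{r}{3}$ ($t{\left(r \right)} = \frac{r + 0}{3} = \frac{r}{3}$)
$o{\left(G \right)} = \left(1 + G\right) \left(-11 + G\right)$ ($o{\left(G \right)} = \left(-11 + G\right) \left(1 + G\right) = \left(1 + G\right) \left(-11 + G\right)$)
$d{\left(X \right)} = \frac{64}{X}$ ($d{\left(X \right)} = \frac{-11 + \left(-5\right)^{2} - -50}{X} = \frac{-11 + 25 + 50}{X} = \frac{64}{X}$)
$d{\left(L{\left(t{\left(4 \right)} \right)} \right)} - 563 = \frac{64}{\left(-5\right) \frac{1}{3} \cdot 4} - 563 = \frac{64}{\left(-5\right) \frac{4}{3}} - 563 = \frac{64}{- \frac{20}{3}} - 563 = 64 \left(- \frac{3}{20}\right) - 563 = - \frac{48}{5} - 563 = - \frac{2863}{5}$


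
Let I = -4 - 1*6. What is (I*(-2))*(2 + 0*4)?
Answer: 40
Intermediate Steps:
I = -10 (I = -4 - 6 = -10)
(I*(-2))*(2 + 0*4) = (-10*(-2))*(2 + 0*4) = 20*(2 + 0) = 20*2 = 40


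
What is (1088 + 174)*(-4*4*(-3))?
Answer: 60576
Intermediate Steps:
(1088 + 174)*(-4*4*(-3)) = 1262*(-16*(-3)) = 1262*48 = 60576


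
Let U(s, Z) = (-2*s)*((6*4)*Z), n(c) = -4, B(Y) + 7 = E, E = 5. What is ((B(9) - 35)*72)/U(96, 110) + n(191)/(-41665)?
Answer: 313953/58664320 ≈ 0.0053517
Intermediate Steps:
B(Y) = -2 (B(Y) = -7 + 5 = -2)
U(s, Z) = -48*Z*s (U(s, Z) = (-2*s)*(24*Z) = -48*Z*s)
((B(9) - 35)*72)/U(96, 110) + n(191)/(-41665) = ((-2 - 35)*72)/((-48*110*96)) - 4/(-41665) = -37*72/(-506880) - 4*(-1/41665) = -2664*(-1/506880) + 4/41665 = 37/7040 + 4/41665 = 313953/58664320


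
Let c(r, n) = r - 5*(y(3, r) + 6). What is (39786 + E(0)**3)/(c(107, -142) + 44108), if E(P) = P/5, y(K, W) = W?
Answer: 6631/7275 ≈ 0.91148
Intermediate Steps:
c(r, n) = -30 - 4*r (c(r, n) = r - 5*(r + 6) = r - 5*(6 + r) = r + (-30 - 5*r) = -30 - 4*r)
E(P) = P/5 (E(P) = P*(1/5) = P/5)
(39786 + E(0)**3)/(c(107, -142) + 44108) = (39786 + ((1/5)*0)**3)/((-30 - 4*107) + 44108) = (39786 + 0**3)/((-30 - 428) + 44108) = (39786 + 0)/(-458 + 44108) = 39786/43650 = 39786*(1/43650) = 6631/7275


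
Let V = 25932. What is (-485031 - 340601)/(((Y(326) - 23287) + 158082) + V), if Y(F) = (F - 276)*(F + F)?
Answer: -825632/193327 ≈ -4.2707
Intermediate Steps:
Y(F) = 2*F*(-276 + F) (Y(F) = (-276 + F)*(2*F) = 2*F*(-276 + F))
(-485031 - 340601)/(((Y(326) - 23287) + 158082) + V) = (-485031 - 340601)/(((2*326*(-276 + 326) - 23287) + 158082) + 25932) = -825632/(((2*326*50 - 23287) + 158082) + 25932) = -825632/(((32600 - 23287) + 158082) + 25932) = -825632/((9313 + 158082) + 25932) = -825632/(167395 + 25932) = -825632/193327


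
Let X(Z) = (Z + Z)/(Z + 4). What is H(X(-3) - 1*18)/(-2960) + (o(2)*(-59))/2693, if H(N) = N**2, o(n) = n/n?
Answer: -107863/498205 ≈ -0.21650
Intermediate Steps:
X(Z) = 2*Z/(4 + Z) (X(Z) = (2*Z)/(4 + Z) = 2*Z/(4 + Z))
o(n) = 1
H(X(-3) - 1*18)/(-2960) + (o(2)*(-59))/2693 = (2*(-3)/(4 - 3) - 1*18)**2/(-2960) + (1*(-59))/2693 = (2*(-3)/1 - 18)**2*(-1/2960) - 59*1/2693 = (2*(-3)*1 - 18)**2*(-1/2960) - 59/2693 = (-6 - 18)**2*(-1/2960) - 59/2693 = (-24)**2*(-1/2960) - 59/2693 = 576*(-1/2960) - 59/2693 = -36/185 - 59/2693 = -107863/498205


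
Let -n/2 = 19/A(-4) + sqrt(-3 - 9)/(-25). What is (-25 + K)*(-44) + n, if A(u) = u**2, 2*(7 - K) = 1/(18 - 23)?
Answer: 31409/40 + 4*I*sqrt(3)/25 ≈ 785.22 + 0.27713*I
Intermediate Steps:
K = 71/10 (K = 7 - 1/(2*(18 - 23)) = 7 - 1/2/(-5) = 7 - 1/2*(-1/5) = 7 + 1/10 = 71/10 ≈ 7.1000)
n = -19/8 + 4*I*sqrt(3)/25 (n = -2*(19/((-4)**2) + sqrt(-3 - 9)/(-25)) = -2*(19/16 + sqrt(-12)*(-1/25)) = -2*(19*(1/16) + (2*I*sqrt(3))*(-1/25)) = -2*(19/16 - 2*I*sqrt(3)/25) = -19/8 + 4*I*sqrt(3)/25 ≈ -2.375 + 0.27713*I)
(-25 + K)*(-44) + n = (-25 + 71/10)*(-44) + (-19/8 + 4*I*sqrt(3)/25) = -179/10*(-44) + (-19/8 + 4*I*sqrt(3)/25) = 3938/5 + (-19/8 + 4*I*sqrt(3)/25) = 31409/40 + 4*I*sqrt(3)/25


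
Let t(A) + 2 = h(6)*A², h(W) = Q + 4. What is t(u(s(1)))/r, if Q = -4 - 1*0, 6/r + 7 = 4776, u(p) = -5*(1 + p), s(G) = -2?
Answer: -4769/3 ≈ -1589.7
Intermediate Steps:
u(p) = -5 - 5*p
r = 6/4769 (r = 6/(-7 + 4776) = 6/4769 ≈ 0.0012581)
Q = -4 (Q = -4 + 0 = -4)
h(W) = 0 (h(W) = -4 + 4 = 0)
t(A) = -2 (t(A) = -2 + 0*A² = -2 + 0 = -2)
t(u(s(1)))/r = -2/6/4769 = -2*4769/6 = -4769/3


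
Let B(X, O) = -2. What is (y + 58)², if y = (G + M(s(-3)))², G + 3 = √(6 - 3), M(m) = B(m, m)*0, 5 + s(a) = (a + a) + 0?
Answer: 5008 - 840*√3 ≈ 3553.1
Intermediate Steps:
s(a) = -5 + 2*a (s(a) = -5 + ((a + a) + 0) = -5 + (2*a + 0) = -5 + 2*a)
M(m) = 0 (M(m) = -2*0 = 0)
G = -3 + √3 (G = -3 + √(6 - 3) = -3 + √3 ≈ -1.2680)
y = (-3 + √3)² (y = ((-3 + √3) + 0)² = (-3 + √3)² ≈ 1.6077)
(y + 58)² = ((3 - √3)² + 58)² = (58 + (3 - √3)²)²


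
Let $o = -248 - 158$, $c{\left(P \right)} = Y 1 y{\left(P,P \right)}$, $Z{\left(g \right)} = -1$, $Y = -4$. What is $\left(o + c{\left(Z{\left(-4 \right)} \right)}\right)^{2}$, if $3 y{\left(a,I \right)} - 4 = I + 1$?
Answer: $\frac{1522756}{9} \approx 1.692 \cdot 10^{5}$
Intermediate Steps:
$y{\left(a,I \right)} = \frac{5}{3} + \frac{I}{3}$ ($y{\left(a,I \right)} = \frac{4}{3} + \frac{I + 1}{3} = \frac{4}{3} + \frac{1 + I}{3} = \frac{4}{3} + \left(\frac{1}{3} + \frac{I}{3}\right) = \frac{5}{3} + \frac{I}{3}$)
$c{\left(P \right)} = - \frac{20}{3} - \frac{4 P}{3}$ ($c{\left(P \right)} = \left(-4\right) 1 \left(\frac{5}{3} + \frac{P}{3}\right) = - 4 \left(\frac{5}{3} + \frac{P}{3}\right) = - \frac{20}{3} - \frac{4 P}{3}$)
$o = -406$ ($o = -248 - 158 = -406$)
$\left(o + c{\left(Z{\left(-4 \right)} \right)}\right)^{2} = \left(-406 - \frac{16}{3}\right)^{2} = \left(- \frac{1234}{3}\right)^{2} = \frac{1522756}{9}$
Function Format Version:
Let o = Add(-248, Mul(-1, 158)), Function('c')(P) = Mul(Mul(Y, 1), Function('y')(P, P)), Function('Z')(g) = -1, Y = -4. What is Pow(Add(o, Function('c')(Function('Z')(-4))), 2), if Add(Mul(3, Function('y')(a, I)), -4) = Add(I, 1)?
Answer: Rational(1522756, 9) ≈ 1.6920e+5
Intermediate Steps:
Function('y')(a, I) = Add(Rational(5, 3), Mul(Rational(1, 3), I)) (Function('y')(a, I) = Add(Rational(4, 3), Mul(Rational(1, 3), Add(I, 1))) = Add(Rational(4, 3), Mul(Rational(1, 3), Add(1, I))) = Add(Rational(4, 3), Add(Rational(1, 3), Mul(Rational(1, 3), I))) = Add(Rational(5, 3), Mul(Rational(1, 3), I)))
Function('c')(P) = Add(Rational(-20, 3), Mul(Rational(-4, 3), P)) (Function('c')(P) = Mul(Mul(-4, 1), Add(Rational(5, 3), Mul(Rational(1, 3), P))) = Mul(-4, Add(Rational(5, 3), Mul(Rational(1, 3), P))) = Add(Rational(-20, 3), Mul(Rational(-4, 3), P)))
o = -406 (o = Add(-248, -158) = -406)
Pow(Add(o, Function('c')(Function('Z')(-4))), 2) = Pow(Add(-406, Add(Rational(-20, 3), Mul(Rational(-4, 3), -1))), 2) = Pow(Add(-406, Add(Rational(-20, 3), Rational(4, 3))), 2) = Pow(Add(-406, Rational(-16, 3)), 2) = Pow(Rational(-1234, 3), 2) = Rational(1522756, 9)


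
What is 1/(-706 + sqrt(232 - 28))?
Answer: -353/249116 - sqrt(51)/249116 ≈ -0.0014457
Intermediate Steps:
1/(-706 + sqrt(232 - 28)) = 1/(-706 + sqrt(204)) = 1/(-706 + 2*sqrt(51))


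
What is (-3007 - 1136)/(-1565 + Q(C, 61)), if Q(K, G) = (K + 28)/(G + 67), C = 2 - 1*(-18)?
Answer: 33144/12517 ≈ 2.6479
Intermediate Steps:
C = 20 (C = 2 + 18 = 20)
Q(K, G) = (28 + K)/(67 + G)
(-3007 - 1136)/(-1565 + Q(C, 61)) = (-3007 - 1136)/(-1565 + (28 + 20)/(67 + 61)) = -4143/(-1565 + 48/128) = -4143/(-1565 + (1/128)*48) = -4143/(-1565 + 3/8) = -4143/(-12517/8) = -4143*(-8/12517) = 33144/12517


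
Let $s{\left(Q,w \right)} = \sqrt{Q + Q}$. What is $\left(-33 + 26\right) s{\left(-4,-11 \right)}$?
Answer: $- 14 i \sqrt{2} \approx - 19.799 i$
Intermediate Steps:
$s{\left(Q,w \right)} = \sqrt{2} \sqrt{Q}$ ($s{\left(Q,w \right)} = \sqrt{2 Q} = \sqrt{2} \sqrt{Q}$)
$\left(-33 + 26\right) s{\left(-4,-11 \right)} = \left(-33 + 26\right) \sqrt{2} \sqrt{-4} = - 7 \sqrt{2} \cdot 2 i = - 7 \cdot 2 i \sqrt{2} = - 14 i \sqrt{2}$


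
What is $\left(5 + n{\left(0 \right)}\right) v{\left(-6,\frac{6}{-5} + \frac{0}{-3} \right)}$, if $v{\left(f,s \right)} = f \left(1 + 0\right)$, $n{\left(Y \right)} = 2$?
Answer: $-42$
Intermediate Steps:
$v{\left(f,s \right)} = f$ ($v{\left(f,s \right)} = f 1 = f$)
$\left(5 + n{\left(0 \right)}\right) v{\left(-6,\frac{6}{-5} + \frac{0}{-3} \right)} = \left(5 + 2\right) \left(-6\right) = 7 \left(-6\right) = -42$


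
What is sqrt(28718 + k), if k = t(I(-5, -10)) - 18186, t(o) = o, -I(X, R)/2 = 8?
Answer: 2*sqrt(2629) ≈ 102.55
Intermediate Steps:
I(X, R) = -16 (I(X, R) = -2*8 = -16)
k = -18202 (k = -16 - 18186 = -18202)
sqrt(28718 + k) = sqrt(28718 - 18202) = sqrt(10516) = 2*sqrt(2629)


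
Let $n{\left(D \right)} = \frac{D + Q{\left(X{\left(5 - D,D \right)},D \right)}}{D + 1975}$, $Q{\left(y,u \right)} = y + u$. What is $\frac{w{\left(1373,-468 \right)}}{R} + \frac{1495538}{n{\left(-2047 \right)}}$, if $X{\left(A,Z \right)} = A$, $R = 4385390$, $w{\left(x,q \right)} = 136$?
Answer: $\frac{118053313086188}{2238741595} \approx 52732.0$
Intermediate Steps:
$Q{\left(y,u \right)} = u + y$
$n{\left(D \right)} = \frac{5 + D}{1975 + D}$ ($n{\left(D \right)} = \frac{D + \left(D - \left(-5 + D\right)\right)}{D + 1975} = \frac{D + 5}{1975 + D} = \frac{5 + D}{1975 + D}$)
$\frac{w{\left(1373,-468 \right)}}{R} + \frac{1495538}{n{\left(-2047 \right)}} = \frac{136}{4385390} + \frac{1495538}{\frac{1}{1975 - 2047} \left(5 - 2047\right)} = 136 \cdot \frac{1}{4385390} + \frac{1495538}{\frac{1}{-72} \left(-2042\right)} = \frac{68}{2192695} + \frac{1495538}{\left(- \frac{1}{72}\right) \left(-2042\right)} = \frac{68}{2192695} + \frac{1495538}{\frac{1021}{36}} = \frac{68}{2192695} + 1495538 \cdot \frac{36}{1021} = \frac{68}{2192695} + \frac{53839368}{1021} = \frac{118053313086188}{2238741595}$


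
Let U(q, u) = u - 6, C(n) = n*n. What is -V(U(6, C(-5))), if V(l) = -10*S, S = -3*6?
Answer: -180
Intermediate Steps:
S = -18
C(n) = n²
U(q, u) = -6 + u
V(l) = 180 (V(l) = -10*(-18) = 180)
-V(U(6, C(-5))) = -1*180 = -180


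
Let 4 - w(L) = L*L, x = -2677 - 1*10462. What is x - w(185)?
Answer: 21082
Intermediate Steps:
x = -13139 (x = -2677 - 10462 = -13139)
w(L) = 4 - L² (w(L) = 4 - L*L = 4 - L²)
x - w(185) = -13139 - (4 - 1*185²) = -13139 - (4 - 1*34225) = -13139 - (4 - 34225) = -13139 - 1*(-34221) = -13139 + 34221 = 21082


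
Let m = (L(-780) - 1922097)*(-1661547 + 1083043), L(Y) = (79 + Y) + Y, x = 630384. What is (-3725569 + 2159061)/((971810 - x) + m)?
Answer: -783254/556398954369 ≈ -1.4077e-6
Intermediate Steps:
L(Y) = 79 + 2*Y
m = 1112797567312 (m = ((79 + 2*(-780)) - 1922097)*(-1661547 + 1083043) = ((79 - 1560) - 1922097)*(-578504) = (-1481 - 1922097)*(-578504) = -1923578*(-578504) = 1112797567312)
(-3725569 + 2159061)/((971810 - x) + m) = (-3725569 + 2159061)/((971810 - 1*630384) + 1112797567312) = -1566508/((971810 - 630384) + 1112797567312) = -1566508/(341426 + 1112797567312) = -1566508/1112797908738 = -1566508*1/1112797908738 = -783254/556398954369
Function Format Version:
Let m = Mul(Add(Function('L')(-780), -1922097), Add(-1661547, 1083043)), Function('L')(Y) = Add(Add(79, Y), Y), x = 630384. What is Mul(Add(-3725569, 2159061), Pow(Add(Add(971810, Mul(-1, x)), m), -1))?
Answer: Rational(-783254, 556398954369) ≈ -1.4077e-6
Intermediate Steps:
Function('L')(Y) = Add(79, Mul(2, Y))
m = 1112797567312 (m = Mul(Add(Add(79, Mul(2, -780)), -1922097), Add(-1661547, 1083043)) = Mul(Add(Add(79, -1560), -1922097), -578504) = Mul(Add(-1481, -1922097), -578504) = Mul(-1923578, -578504) = 1112797567312)
Mul(Add(-3725569, 2159061), Pow(Add(Add(971810, Mul(-1, x)), m), -1)) = Mul(Add(-3725569, 2159061), Pow(Add(Add(971810, Mul(-1, 630384)), 1112797567312), -1)) = Mul(-1566508, Pow(Add(Add(971810, -630384), 1112797567312), -1)) = Mul(-1566508, Pow(Add(341426, 1112797567312), -1)) = Mul(-1566508, Pow(1112797908738, -1)) = Mul(-1566508, Rational(1, 1112797908738)) = Rational(-783254, 556398954369)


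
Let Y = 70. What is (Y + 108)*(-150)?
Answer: -26700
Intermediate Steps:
(Y + 108)*(-150) = (70 + 108)*(-150) = 178*(-150) = -26700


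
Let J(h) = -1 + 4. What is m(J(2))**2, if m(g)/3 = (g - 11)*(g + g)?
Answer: 20736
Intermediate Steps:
J(h) = 3
m(g) = 6*g*(-11 + g) (m(g) = 3*((g - 11)*(g + g)) = 3*((-11 + g)*(2*g)) = 3*(2*g*(-11 + g)) = 6*g*(-11 + g))
m(J(2))**2 = (6*3*(-11 + 3))**2 = (6*3*(-8))**2 = (-144)**2 = 20736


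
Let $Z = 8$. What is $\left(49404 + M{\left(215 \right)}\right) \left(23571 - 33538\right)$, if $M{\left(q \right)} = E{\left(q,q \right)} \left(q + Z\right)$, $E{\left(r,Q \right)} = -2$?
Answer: $-487964386$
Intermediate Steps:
$M{\left(q \right)} = -16 - 2 q$ ($M{\left(q \right)} = - 2 \left(q + 8\right) = - 2 \left(8 + q\right) = -16 - 2 q$)
$\left(49404 + M{\left(215 \right)}\right) \left(23571 - 33538\right) = \left(49404 - 446\right) \left(23571 - 33538\right) = \left(49404 - 446\right) \left(-9967\right) = 48958 \left(-9967\right) = -487964386$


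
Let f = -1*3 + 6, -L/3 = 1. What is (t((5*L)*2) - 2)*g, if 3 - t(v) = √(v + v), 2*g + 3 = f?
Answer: 0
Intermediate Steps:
L = -3 (L = -3*1 = -3)
f = 3 (f = -3 + 6 = 3)
g = 0 (g = -3/2 + (½)*3 = -3/2 + 3/2 = 0)
t(v) = 3 - √2*√v (t(v) = 3 - √(v + v) = 3 - √(2*v) = 3 - √2*√v)
(t((5*L)*2) - 2)*g = ((3 - √2*√((5*(-3))*2)) - 2)*0 = ((3 - √2*√(-15*2)) - 2)*0 = ((3 - √2*√(-30)) - 2)*0 = ((3 - √2*I*√30) - 2)*0 = ((3 - 2*I*√15) - 2)*0 = (1 - 2*I*√15)*0 = 0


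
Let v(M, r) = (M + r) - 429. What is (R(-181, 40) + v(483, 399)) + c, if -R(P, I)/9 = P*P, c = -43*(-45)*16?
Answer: -263436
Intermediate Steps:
v(M, r) = -429 + M + r
c = 30960 (c = 1935*16 = 30960)
R(P, I) = -9*P² (R(P, I) = -9*P*P = -9*P²)
(R(-181, 40) + v(483, 399)) + c = (-9*(-181)² + (-429 + 483 + 399)) + 30960 = (-9*32761 + 453) + 30960 = (-294849 + 453) + 30960 = -294396 + 30960 = -263436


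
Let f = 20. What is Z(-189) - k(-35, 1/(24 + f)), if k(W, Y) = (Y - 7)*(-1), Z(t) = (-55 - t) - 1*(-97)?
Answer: 9857/44 ≈ 224.02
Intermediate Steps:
Z(t) = 42 - t (Z(t) = (-55 - t) + 97 = 42 - t)
k(W, Y) = 7 - Y (k(W, Y) = (-7 + Y)*(-1) = 7 - Y)
Z(-189) - k(-35, 1/(24 + f)) = (42 - 1*(-189)) - (7 - 1/(24 + 20)) = (42 + 189) - (7 - 1/44) = 231 - (7 - 1*1/44) = 231 - (7 - 1/44) = 231 - 1*307/44 = 231 - 307/44 = 9857/44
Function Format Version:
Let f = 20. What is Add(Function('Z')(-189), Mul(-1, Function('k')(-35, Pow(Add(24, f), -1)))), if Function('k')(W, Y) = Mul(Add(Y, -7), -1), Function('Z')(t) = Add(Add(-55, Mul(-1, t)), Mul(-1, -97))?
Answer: Rational(9857, 44) ≈ 224.02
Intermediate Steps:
Function('Z')(t) = Add(42, Mul(-1, t)) (Function('Z')(t) = Add(Add(-55, Mul(-1, t)), 97) = Add(42, Mul(-1, t)))
Function('k')(W, Y) = Add(7, Mul(-1, Y)) (Function('k')(W, Y) = Mul(Add(-7, Y), -1) = Add(7, Mul(-1, Y)))
Add(Function('Z')(-189), Mul(-1, Function('k')(-35, Pow(Add(24, f), -1)))) = Add(Add(42, Mul(-1, -189)), Mul(-1, Add(7, Mul(-1, Pow(Add(24, 20), -1))))) = Add(Add(42, 189), Mul(-1, Add(7, Mul(-1, Pow(44, -1))))) = Add(231, Mul(-1, Add(7, Mul(-1, Rational(1, 44))))) = Add(231, Mul(-1, Add(7, Rational(-1, 44)))) = Add(231, Mul(-1, Rational(307, 44))) = Add(231, Rational(-307, 44)) = Rational(9857, 44)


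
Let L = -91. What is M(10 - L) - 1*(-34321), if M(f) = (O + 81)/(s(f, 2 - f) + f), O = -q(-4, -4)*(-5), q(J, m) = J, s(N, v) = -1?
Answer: 3432161/100 ≈ 34322.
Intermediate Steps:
O = -20 (O = -1*(-4)*(-5) = 4*(-5) = -20)
M(f) = 61/(-1 + f) (M(f) = (-20 + 81)/(-1 + f) = 61/(-1 + f))
M(10 - L) - 1*(-34321) = 61/(-1 + (10 - 1*(-91))) - 1*(-34321) = 61/(-1 + (10 + 91)) + 34321 = 61/(-1 + 101) + 34321 = 61/100 + 34321 = 3432161/100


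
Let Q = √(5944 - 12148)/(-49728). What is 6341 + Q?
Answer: 6341 - I*√1551/24864 ≈ 6341.0 - 0.0015839*I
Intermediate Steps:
Q = -I*√1551/24864 (Q = √(-6204)*(-1/49728) = (2*I*√1551)*(-1/49728) = -I*√1551/24864 ≈ -0.0015839*I)
6341 + Q = 6341 - I*√1551/24864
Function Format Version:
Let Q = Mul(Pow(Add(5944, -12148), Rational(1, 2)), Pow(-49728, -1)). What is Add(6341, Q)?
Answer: Add(6341, Mul(Rational(-1, 24864), I, Pow(1551, Rational(1, 2)))) ≈ Add(6341.0, Mul(-0.0015839, I))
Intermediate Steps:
Q = Mul(Rational(-1, 24864), I, Pow(1551, Rational(1, 2))) (Q = Mul(Pow(-6204, Rational(1, 2)), Rational(-1, 49728)) = Mul(Mul(2, I, Pow(1551, Rational(1, 2))), Rational(-1, 49728)) = Mul(Rational(-1, 24864), I, Pow(1551, Rational(1, 2))) ≈ Mul(-0.0015839, I))
Add(6341, Q) = Add(6341, Mul(Rational(-1, 24864), I, Pow(1551, Rational(1, 2))))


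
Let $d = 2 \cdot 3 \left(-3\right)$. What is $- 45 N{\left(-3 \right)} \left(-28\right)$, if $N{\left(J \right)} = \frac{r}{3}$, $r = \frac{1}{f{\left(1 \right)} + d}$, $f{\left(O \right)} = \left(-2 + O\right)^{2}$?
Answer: $- \frac{420}{17} \approx -24.706$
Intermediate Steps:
$d = -18$ ($d = 6 \left(-3\right) = -18$)
$r = - \frac{1}{17}$ ($r = \frac{1}{\left(-2 + 1\right)^{2} - 18} = \frac{1}{\left(-1\right)^{2} - 18} = \frac{1}{1 - 18} = \frac{1}{-17} = - \frac{1}{17} \approx -0.058824$)
$N{\left(J \right)} = - \frac{1}{51}$ ($N{\left(J \right)} = - \frac{1}{17 \cdot 3} = \left(- \frac{1}{17}\right) \frac{1}{3} = - \frac{1}{51}$)
$- 45 N{\left(-3 \right)} \left(-28\right) = \left(-45\right) \left(- \frac{1}{51}\right) \left(-28\right) = \frac{15}{17} \left(-28\right) = - \frac{420}{17}$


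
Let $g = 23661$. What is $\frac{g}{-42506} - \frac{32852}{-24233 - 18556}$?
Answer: $\frac{383976583}{1818789234} \approx 0.21112$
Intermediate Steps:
$\frac{g}{-42506} - \frac{32852}{-24233 - 18556} = \frac{23661}{-42506} - \frac{32852}{-24233 - 18556} = 23661 \left(- \frac{1}{42506}\right) - \frac{32852}{-24233 - 18556} = - \frac{23661}{42506} - \frac{32852}{-42789} = - \frac{23661}{42506} - - \frac{32852}{42789} = - \frac{23661}{42506} + \frac{32852}{42789} = \frac{383976583}{1818789234}$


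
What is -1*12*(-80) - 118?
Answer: 842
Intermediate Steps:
-1*12*(-80) - 118 = -12*(-80) - 118 = 960 - 118 = 842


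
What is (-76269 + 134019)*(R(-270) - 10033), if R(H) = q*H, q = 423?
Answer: -7175033250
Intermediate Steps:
R(H) = 423*H
(-76269 + 134019)*(R(-270) - 10033) = (-76269 + 134019)*(423*(-270) - 10033) = 57750*(-114210 - 10033) = 57750*(-124243) = -7175033250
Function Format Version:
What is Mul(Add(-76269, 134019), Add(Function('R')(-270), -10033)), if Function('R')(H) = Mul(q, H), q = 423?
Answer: -7175033250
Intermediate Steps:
Function('R')(H) = Mul(423, H)
Mul(Add(-76269, 134019), Add(Function('R')(-270), -10033)) = Mul(Add(-76269, 134019), Add(Mul(423, -270), -10033)) = Mul(57750, Add(-114210, -10033)) = Mul(57750, -124243) = -7175033250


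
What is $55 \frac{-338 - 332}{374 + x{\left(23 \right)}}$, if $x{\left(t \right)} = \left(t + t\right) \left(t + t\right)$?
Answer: $- \frac{3685}{249} \approx -14.799$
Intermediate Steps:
$x{\left(t \right)} = 4 t^{2}$ ($x{\left(t \right)} = 2 t 2 t = 4 t^{2}$)
$55 \frac{-338 - 332}{374 + x{\left(23 \right)}} = 55 \frac{-338 - 332}{374 + 4 \cdot 23^{2}} = 55 \left(- \frac{670}{374 + 4 \cdot 529}\right) = 55 \left(- \frac{670}{374 + 2116}\right) = 55 \left(- \frac{670}{2490}\right) = 55 \left(\left(-670\right) \frac{1}{2490}\right) = 55 \left(- \frac{67}{249}\right) = - \frac{3685}{249}$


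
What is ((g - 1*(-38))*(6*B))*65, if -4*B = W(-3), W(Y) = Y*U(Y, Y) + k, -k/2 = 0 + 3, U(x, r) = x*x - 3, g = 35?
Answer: 170820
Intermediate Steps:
U(x, r) = -3 + x**2 (U(x, r) = x**2 - 3 = -3 + x**2)
k = -6 (k = -2*(0 + 3) = -2*3 = -6)
W(Y) = -6 + Y*(-3 + Y**2) (W(Y) = Y*(-3 + Y**2) - 6 = -6 + Y*(-3 + Y**2))
B = 6 (B = -(-6 - 3*(-3 + (-3)**2))/4 = -(-6 - 3*(-3 + 9))/4 = -(-6 - 3*6)/4 = -(-6 - 18)/4 = -1/4*(-24) = 6)
((g - 1*(-38))*(6*B))*65 = ((35 - 1*(-38))*(6*6))*65 = ((35 + 38)*36)*65 = (73*36)*65 = 2628*65 = 170820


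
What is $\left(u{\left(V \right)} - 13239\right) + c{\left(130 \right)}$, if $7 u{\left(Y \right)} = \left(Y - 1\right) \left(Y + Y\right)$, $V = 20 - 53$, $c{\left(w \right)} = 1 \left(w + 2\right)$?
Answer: $- \frac{89505}{7} \approx -12786.0$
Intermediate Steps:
$c{\left(w \right)} = 2 + w$ ($c{\left(w \right)} = 1 \left(2 + w\right) = 2 + w$)
$V = -33$ ($V = 20 - 53 = -33$)
$u{\left(Y \right)} = \frac{2 Y \left(-1 + Y\right)}{7}$ ($u{\left(Y \right)} = \frac{\left(Y - 1\right) \left(Y + Y\right)}{7} = \frac{\left(-1 + Y\right) 2 Y}{7} = \frac{2 Y \left(-1 + Y\right)}{7}$)
$\left(u{\left(V \right)} - 13239\right) + c{\left(130 \right)} = \left(\frac{2}{7} \left(-33\right) \left(-1 - 33\right) - 13239\right) + \left(2 + 130\right) = \left(\frac{2}{7} \left(-33\right) \left(-34\right) - 13239\right) + 132 = \left(\frac{2244}{7} - 13239\right) + 132 = - \frac{90429}{7} + 132 = - \frac{89505}{7}$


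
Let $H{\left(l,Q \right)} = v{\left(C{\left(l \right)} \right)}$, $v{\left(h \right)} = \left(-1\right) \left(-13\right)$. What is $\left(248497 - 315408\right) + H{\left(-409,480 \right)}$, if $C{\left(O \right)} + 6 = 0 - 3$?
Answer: $-66898$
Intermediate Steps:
$C{\left(O \right)} = -9$ ($C{\left(O \right)} = -6 + \left(0 - 3\right) = -6 - 3 = -9$)
$v{\left(h \right)} = 13$
$H{\left(l,Q \right)} = 13$
$\left(248497 - 315408\right) + H{\left(-409,480 \right)} = \left(248497 - 315408\right) + 13 = -66911 + 13 = -66898$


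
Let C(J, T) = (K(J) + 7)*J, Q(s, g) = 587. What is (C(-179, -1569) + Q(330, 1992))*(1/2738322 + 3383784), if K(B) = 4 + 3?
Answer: -17781243237091631/2738322 ≈ -6.4935e+9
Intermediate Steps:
K(B) = 7
C(J, T) = 14*J (C(J, T) = (7 + 7)*J = 14*J)
(C(-179, -1569) + Q(330, 1992))*(1/2738322 + 3383784) = (14*(-179) + 587)*(1/2738322 + 3383784) = (-2506 + 587)*(1/2738322 + 3383784) = -1919*9265890170449/2738322 = -17781243237091631/2738322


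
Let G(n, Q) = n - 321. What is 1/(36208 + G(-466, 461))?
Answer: 1/35421 ≈ 2.8232e-5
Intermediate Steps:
G(n, Q) = -321 + n
1/(36208 + G(-466, 461)) = 1/(36208 + (-321 - 466)) = 1/(36208 - 787) = 1/35421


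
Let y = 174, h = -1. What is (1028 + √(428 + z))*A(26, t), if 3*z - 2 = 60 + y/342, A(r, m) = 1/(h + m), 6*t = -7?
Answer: -6168/13 - 2*√1458269/247 ≈ -484.24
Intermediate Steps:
t = -7/6 (t = (⅙)*(-7) = -7/6 ≈ -1.1667)
A(r, m) = 1/(-1 + m)
z = 3563/171 (z = ⅔ + (60 + 174/342)/3 = ⅔ + (60 + 174*(1/342))/3 = ⅔ + (60 + 29/57)/3 = ⅔ + (⅓)*(3449/57) = ⅔ + 3449/171 = 3563/171 ≈ 20.836)
(1028 + √(428 + z))*A(26, t) = (1028 + √(428 + 3563/171))/(-1 - 7/6) = (1028 + √(76751/171))/(-13/6) = (1028 + √1458269/57)*(-6/13) = -6168/13 - 2*√1458269/247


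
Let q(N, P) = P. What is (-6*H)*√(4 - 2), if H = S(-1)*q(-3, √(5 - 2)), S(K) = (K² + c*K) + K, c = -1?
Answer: -6*√6 ≈ -14.697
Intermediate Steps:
S(K) = K² (S(K) = (K² - K) + K = K²)
H = √3 (H = (-1)²*√(5 - 2) = 1*√3 = √3 ≈ 1.7320)
(-6*H)*√(4 - 2) = (-6*√3)*√(4 - 2) = (-6*√3)*√2 = -6*√6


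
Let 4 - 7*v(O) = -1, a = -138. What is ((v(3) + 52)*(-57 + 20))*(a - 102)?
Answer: 3276720/7 ≈ 4.6810e+5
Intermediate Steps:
v(O) = 5/7 (v(O) = 4/7 - ⅐*(-1) = 4/7 + ⅐ = 5/7)
((v(3) + 52)*(-57 + 20))*(a - 102) = ((5/7 + 52)*(-57 + 20))*(-138 - 102) = ((369/7)*(-37))*(-240) = -13653/7*(-240) = 3276720/7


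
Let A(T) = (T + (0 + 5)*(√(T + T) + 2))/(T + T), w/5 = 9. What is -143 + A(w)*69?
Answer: -605/6 + 23*√10/2 ≈ -64.467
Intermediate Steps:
w = 45 (w = 5*9 = 45)
A(T) = (10 + T + 5*√2*√T)/(2*T) (A(T) = (T + 5*(√(2*T) + 2))/((2*T)) = (T + 5*(√2*√T + 2))*(1/(2*T)) = (T + 5*(2 + √2*√T))*(1/(2*T)) = (T + (10 + 5*√2*√T))*(1/(2*T)) = (10 + T + 5*√2*√T)*(1/(2*T)) = (10 + T + 5*√2*√T)/(2*T))
-143 + A(w)*69 = -143 + (½ + 5/45 + 5*√2/(2*√45))*69 = -143 + (½ + 5*(1/45) + 5*√2*(√5/15)/2)*69 = -143 + (½ + ⅑ + √10/6)*69 = -143 + (11/18 + √10/6)*69 = -143 + (253/6 + 23*√10/2) = -605/6 + 23*√10/2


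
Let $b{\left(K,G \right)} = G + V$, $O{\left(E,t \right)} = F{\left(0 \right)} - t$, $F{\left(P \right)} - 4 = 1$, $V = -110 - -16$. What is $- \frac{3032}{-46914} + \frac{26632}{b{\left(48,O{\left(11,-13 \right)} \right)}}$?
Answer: $- \frac{156147902}{445683} \approx -350.36$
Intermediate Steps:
$V = -94$ ($V = -110 + 16 = -94$)
$F{\left(P \right)} = 5$ ($F{\left(P \right)} = 4 + 1 = 5$)
$O{\left(E,t \right)} = 5 - t$
$b{\left(K,G \right)} = -94 + G$ ($b{\left(K,G \right)} = G - 94 = -94 + G$)
$- \frac{3032}{-46914} + \frac{26632}{b{\left(48,O{\left(11,-13 \right)} \right)}} = - \frac{3032}{-46914} + \frac{26632}{-94 + \left(5 - -13\right)} = \left(-3032\right) \left(- \frac{1}{46914}\right) + \frac{26632}{-94 + \left(5 + 13\right)} = \frac{1516}{23457} + \frac{26632}{-94 + 18} = \frac{1516}{23457} + \frac{26632}{-76} = \frac{1516}{23457} + 26632 \left(- \frac{1}{76}\right) = \frac{1516}{23457} - \frac{6658}{19} = - \frac{156147902}{445683}$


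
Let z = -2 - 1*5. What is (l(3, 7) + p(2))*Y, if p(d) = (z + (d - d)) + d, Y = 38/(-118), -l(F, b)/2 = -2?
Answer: 19/59 ≈ 0.32203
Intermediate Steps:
l(F, b) = 4 (l(F, b) = -2*(-2) = 4)
z = -7 (z = -2 - 5 = -7)
Y = -19/59 (Y = 38*(-1/118) = -19/59 ≈ -0.32203)
p(d) = -7 + d (p(d) = (-7 + (d - d)) + d = (-7 + 0) + d = -7 + d)
(l(3, 7) + p(2))*Y = (4 + (-7 + 2))*(-19/59) = (4 - 5)*(-19/59) = -1*(-19/59) = 19/59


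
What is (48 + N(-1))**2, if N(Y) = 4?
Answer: 2704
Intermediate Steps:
(48 + N(-1))**2 = (48 + 4)**2 = 52**2 = 2704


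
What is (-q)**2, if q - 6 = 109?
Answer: 13225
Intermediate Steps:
q = 115 (q = 6 + 109 = 115)
(-q)**2 = (-1*115)**2 = (-115)**2 = 13225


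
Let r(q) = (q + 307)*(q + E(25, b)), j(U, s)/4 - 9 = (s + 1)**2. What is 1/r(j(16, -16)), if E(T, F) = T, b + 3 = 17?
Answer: 1/1194523 ≈ 8.3715e-7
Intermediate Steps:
b = 14 (b = -3 + 17 = 14)
j(U, s) = 36 + 4*(1 + s)**2 (j(U, s) = 36 + 4*(s + 1)**2 = 36 + 4*(1 + s)**2)
r(q) = (25 + q)*(307 + q) (r(q) = (q + 307)*(q + 25) = (307 + q)*(25 + q) = (25 + q)*(307 + q))
1/r(j(16, -16)) = 1/(7675 + (36 + 4*(1 - 16)**2)**2 + 332*(36 + 4*(1 - 16)**2)) = 1/(7675 + (36 + 4*(-15)**2)**2 + 332*(36 + 4*(-15)**2)) = 1/(7675 + (36 + 4*225)**2 + 332*(36 + 4*225)) = 1/(7675 + (36 + 900)**2 + 332*(36 + 900)) = 1/(7675 + 936**2 + 332*936) = 1/(7675 + 876096 + 310752) = 1/1194523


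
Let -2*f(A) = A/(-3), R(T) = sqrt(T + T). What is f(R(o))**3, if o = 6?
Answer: sqrt(3)/9 ≈ 0.19245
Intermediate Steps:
R(T) = sqrt(2)*sqrt(T) (R(T) = sqrt(2*T) = sqrt(2)*sqrt(T))
f(A) = A/6 (f(A) = -A/(2*(-3)) = -A*(-1)/(2*3) = -(-1)*A/6 = A/6)
f(R(o))**3 = ((sqrt(2)*sqrt(6))/6)**3 = ((2*sqrt(3))/6)**3 = (sqrt(3)/3)**3 = sqrt(3)/9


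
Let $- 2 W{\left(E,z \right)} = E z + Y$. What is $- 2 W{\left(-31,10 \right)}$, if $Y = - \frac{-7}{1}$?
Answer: $-303$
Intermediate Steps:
$Y = 7$ ($Y = - \left(-7\right) 1 = \left(-1\right) \left(-7\right) = 7$)
$W{\left(E,z \right)} = - \frac{7}{2} - \frac{E z}{2}$ ($W{\left(E,z \right)} = - \frac{E z + 7}{2} = - \frac{7 + E z}{2} = - \frac{7}{2} - \frac{E z}{2}$)
$- 2 W{\left(-31,10 \right)} = - 2 \left(- \frac{7}{2} - \left(- \frac{31}{2}\right) 10\right) = - 2 \left(- \frac{7}{2} + 155\right) = \left(-2\right) \frac{303}{2} = -303$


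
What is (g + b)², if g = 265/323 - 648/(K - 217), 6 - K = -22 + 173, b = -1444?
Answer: 7101088239882025/3417922369 ≈ 2.0776e+6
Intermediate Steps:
K = -145 (K = 6 - (-22 + 173) = 6 - 1*151 = 6 - 151 = -145)
g = 152617/58463 (g = 265/323 - 648/(-145 - 217) = 265*(1/323) - 648/(-362) = 265/323 - 648*(-1/362) = 265/323 + 324/181 = 152617/58463 ≈ 2.6105)
(g + b)² = (152617/58463 - 1444)² = (-84267955/58463)² = 7101088239882025/3417922369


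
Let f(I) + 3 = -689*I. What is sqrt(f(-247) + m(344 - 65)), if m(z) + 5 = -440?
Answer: sqrt(169735) ≈ 411.99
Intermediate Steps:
m(z) = -445 (m(z) = -5 - 440 = -445)
f(I) = -3 - 689*I
sqrt(f(-247) + m(344 - 65)) = sqrt((-3 - 689*(-247)) - 445) = sqrt((-3 + 170183) - 445) = sqrt(170180 - 445) = sqrt(169735)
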